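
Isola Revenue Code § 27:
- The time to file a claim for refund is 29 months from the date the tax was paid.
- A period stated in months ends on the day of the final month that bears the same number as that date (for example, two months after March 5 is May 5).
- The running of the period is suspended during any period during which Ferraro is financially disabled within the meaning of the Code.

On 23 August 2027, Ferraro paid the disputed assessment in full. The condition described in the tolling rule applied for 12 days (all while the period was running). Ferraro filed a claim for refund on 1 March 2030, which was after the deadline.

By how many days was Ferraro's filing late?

25 days

29 months after 23 August 2027 is January 23, 2030.
Tolling adds 12 days: January 23, 2030 + 12 days = February 4, 2030.
The deadline is February 4, 2030; from February 4, 2030 to March 1, 2030 is 25 days.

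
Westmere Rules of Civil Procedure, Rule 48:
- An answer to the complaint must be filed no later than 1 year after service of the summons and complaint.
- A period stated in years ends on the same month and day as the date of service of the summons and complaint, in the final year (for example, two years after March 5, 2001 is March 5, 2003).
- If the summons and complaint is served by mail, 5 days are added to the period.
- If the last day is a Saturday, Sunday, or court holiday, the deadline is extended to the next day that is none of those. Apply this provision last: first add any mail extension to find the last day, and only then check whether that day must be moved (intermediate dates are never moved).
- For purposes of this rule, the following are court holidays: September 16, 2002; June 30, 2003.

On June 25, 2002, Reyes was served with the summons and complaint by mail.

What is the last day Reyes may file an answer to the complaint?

July 1, 2003

1 year after June 25, 2002 is June 25, 2003.
Service was by mail, adding 5 days: June 25, 2003 + 5 days = June 30, 2003.
June 30, 2003 is a listed holiday. The next qualifying day is July 1, 2003.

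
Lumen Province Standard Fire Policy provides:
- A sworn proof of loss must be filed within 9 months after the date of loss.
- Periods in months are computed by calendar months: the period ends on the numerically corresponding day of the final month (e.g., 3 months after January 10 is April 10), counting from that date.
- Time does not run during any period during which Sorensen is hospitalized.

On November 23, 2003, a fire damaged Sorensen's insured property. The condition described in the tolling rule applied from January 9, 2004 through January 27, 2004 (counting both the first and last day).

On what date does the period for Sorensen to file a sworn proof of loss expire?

9 months after November 23, 2003 is August 23, 2004.
From January 9, 2004 through January 27, 2004 inclusive is 19 days; tolling adds 19 days: August 23, 2004 + 19 days = September 11, 2004.

September 11, 2004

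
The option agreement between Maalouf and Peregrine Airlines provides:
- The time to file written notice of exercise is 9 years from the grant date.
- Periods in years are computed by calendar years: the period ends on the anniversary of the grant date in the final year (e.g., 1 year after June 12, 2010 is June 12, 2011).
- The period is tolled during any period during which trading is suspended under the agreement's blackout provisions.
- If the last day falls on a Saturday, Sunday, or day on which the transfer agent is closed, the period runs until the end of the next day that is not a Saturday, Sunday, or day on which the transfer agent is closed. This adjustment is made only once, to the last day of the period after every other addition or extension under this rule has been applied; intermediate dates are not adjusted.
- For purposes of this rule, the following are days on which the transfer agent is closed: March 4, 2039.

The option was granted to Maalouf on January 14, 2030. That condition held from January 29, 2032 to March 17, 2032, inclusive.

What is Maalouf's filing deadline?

9 years after January 14, 2030 is January 14, 2039.
From January 29, 2032 through March 17, 2032 inclusive is 49 days; tolling adds 49 days: January 14, 2039 + 49 days = March 4, 2039.
March 4, 2039 is a listed holiday; March 5, 2039 is Saturday; March 6, 2039 is Sunday. The next qualifying day is March 7, 2039.

March 7, 2039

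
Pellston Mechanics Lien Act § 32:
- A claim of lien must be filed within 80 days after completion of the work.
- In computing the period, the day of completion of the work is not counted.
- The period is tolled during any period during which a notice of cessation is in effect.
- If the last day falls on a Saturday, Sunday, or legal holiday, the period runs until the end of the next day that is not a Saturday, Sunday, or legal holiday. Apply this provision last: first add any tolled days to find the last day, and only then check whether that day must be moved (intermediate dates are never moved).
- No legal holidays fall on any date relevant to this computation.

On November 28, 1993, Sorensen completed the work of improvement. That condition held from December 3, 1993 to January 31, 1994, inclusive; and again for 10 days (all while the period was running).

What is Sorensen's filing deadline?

80 days after November 28, 1993 is February 16, 1994.
From December 3, 1993 through January 31, 1994 inclusive is 60 days; tolling adds 60 days: February 16, 1994 + 60 days = April 17, 1994.
Tolling adds 10 days: April 17, 1994 + 10 days = April 27, 1994.
April 27, 1994 is a Wednesday and not a legal holiday, so no extension applies.

April 27, 1994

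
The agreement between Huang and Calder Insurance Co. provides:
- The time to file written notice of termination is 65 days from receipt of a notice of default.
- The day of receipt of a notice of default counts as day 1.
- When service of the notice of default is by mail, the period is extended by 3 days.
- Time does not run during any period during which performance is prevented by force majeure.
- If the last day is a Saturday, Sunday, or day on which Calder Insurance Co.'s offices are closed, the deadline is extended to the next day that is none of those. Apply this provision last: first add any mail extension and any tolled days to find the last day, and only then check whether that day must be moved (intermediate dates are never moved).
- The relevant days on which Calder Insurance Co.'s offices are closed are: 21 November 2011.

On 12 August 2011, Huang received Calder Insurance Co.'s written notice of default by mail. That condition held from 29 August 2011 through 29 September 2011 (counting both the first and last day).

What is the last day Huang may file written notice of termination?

Counting 12 August 2011 as day 1, day 65 is October 15, 2011.
Service was by mail, adding 3 days: October 15, 2011 + 3 days = October 18, 2011.
From August 29, 2011 through September 29, 2011 inclusive is 32 days; tolling adds 32 days: October 18, 2011 + 32 days = November 19, 2011.
November 19, 2011 is Saturday; November 20, 2011 is Sunday; November 21, 2011 is a listed holiday. The next qualifying day is November 22, 2011.

November 22, 2011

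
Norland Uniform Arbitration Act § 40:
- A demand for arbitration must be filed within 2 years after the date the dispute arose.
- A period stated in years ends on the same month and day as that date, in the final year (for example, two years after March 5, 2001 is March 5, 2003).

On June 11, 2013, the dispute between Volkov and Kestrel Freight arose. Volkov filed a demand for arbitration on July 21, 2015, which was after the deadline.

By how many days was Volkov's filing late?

40 days

2 years after June 11, 2013 is June 11, 2015.
The deadline is June 11, 2015; from June 11, 2015 to July 21, 2015 is 40 days.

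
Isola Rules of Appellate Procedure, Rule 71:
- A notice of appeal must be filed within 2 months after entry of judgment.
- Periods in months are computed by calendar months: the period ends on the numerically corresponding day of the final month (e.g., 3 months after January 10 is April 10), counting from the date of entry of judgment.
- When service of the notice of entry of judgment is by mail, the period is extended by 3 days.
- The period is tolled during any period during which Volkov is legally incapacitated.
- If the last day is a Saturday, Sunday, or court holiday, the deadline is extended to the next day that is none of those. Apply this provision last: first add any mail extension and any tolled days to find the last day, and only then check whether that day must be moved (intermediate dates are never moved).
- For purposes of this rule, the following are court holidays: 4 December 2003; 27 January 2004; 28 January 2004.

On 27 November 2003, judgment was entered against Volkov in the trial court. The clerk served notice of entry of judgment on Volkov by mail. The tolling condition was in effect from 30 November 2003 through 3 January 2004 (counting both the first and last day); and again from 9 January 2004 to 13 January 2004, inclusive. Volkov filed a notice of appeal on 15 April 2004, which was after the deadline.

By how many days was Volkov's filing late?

36 days

2 months after 27 November 2003 is January 27, 2004.
Service was by mail, adding 3 days: January 27, 2004 + 3 days = January 30, 2004.
From November 30, 2003 through January 3, 2004 inclusive is 35 days; tolling adds 35 days: January 30, 2004 + 35 days = March 5, 2004.
From January 9, 2004 through January 13, 2004 inclusive is 5 days; tolling adds 5 days: March 5, 2004 + 5 days = March 10, 2004.
March 10, 2004 is a Wednesday and not a court holiday, so no extension applies.
The deadline is March 10, 2004; from March 10, 2004 to April 15, 2004 is 36 days.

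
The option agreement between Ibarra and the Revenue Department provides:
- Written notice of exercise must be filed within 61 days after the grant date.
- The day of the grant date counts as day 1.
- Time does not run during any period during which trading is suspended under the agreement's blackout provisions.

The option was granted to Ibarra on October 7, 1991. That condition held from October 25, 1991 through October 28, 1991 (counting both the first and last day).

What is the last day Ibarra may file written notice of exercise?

December 10, 1991

Counting October 7, 1991 as day 1, day 61 is December 6, 1991.
From October 25, 1991 through October 28, 1991 inclusive is 4 days; tolling adds 4 days: December 6, 1991 + 4 days = December 10, 1991.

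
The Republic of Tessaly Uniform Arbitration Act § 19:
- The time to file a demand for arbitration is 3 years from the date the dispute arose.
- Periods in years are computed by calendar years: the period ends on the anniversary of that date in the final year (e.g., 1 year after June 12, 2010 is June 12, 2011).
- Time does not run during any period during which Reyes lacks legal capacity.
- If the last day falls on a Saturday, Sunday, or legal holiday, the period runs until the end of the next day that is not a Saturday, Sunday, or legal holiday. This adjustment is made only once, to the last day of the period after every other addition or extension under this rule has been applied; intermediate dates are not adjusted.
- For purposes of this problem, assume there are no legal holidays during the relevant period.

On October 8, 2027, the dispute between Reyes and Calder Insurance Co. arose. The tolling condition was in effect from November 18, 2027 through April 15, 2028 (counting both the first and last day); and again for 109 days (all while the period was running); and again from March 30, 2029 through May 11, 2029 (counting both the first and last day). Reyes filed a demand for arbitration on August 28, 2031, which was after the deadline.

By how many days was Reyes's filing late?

3 years after October 8, 2027 is October 8, 2030.
From November 18, 2027 through April 15, 2028 inclusive is 150 days; tolling adds 150 days: October 8, 2030 + 150 days = March 7, 2031.
Tolling adds 109 days: March 7, 2031 + 109 days = June 24, 2031.
From March 30, 2029 through May 11, 2029 inclusive is 43 days; tolling adds 43 days: June 24, 2031 + 43 days = August 6, 2031.
August 6, 2031 is a Wednesday and not a legal holiday, so no extension applies.
The deadline is August 6, 2031; from August 6, 2031 to August 28, 2031 is 22 days.

22 days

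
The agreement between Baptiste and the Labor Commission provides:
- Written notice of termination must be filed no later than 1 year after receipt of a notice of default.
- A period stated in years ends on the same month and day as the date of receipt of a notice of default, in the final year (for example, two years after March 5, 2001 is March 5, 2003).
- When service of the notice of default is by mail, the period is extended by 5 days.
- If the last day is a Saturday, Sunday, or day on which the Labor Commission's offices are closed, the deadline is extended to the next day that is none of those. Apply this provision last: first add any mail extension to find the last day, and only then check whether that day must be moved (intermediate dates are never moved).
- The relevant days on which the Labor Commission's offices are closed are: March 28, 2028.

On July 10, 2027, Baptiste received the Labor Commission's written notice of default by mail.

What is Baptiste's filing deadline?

1 year after July 10, 2027 is July 10, 2028.
Service was by mail, adding 5 days: July 10, 2028 + 5 days = July 15, 2028.
July 15, 2028 is Saturday; July 16, 2028 is Sunday. The next qualifying day is July 17, 2028.

July 17, 2028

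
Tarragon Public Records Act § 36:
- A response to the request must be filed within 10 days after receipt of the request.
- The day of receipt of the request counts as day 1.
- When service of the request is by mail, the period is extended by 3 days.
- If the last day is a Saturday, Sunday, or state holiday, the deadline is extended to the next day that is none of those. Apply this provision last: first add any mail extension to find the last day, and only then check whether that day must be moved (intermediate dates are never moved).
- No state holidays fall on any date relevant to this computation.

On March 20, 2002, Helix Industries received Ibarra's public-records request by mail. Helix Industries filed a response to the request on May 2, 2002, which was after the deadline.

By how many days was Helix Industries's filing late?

Counting March 20, 2002 as day 1, day 10 is March 29, 2002.
Service was by mail, adding 3 days: March 29, 2002 + 3 days = April 1, 2002.
April 1, 2002 is a Monday and not a state holiday, so no extension applies.
The deadline is April 1, 2002; from April 1, 2002 to May 2, 2002 is 31 days.

31 days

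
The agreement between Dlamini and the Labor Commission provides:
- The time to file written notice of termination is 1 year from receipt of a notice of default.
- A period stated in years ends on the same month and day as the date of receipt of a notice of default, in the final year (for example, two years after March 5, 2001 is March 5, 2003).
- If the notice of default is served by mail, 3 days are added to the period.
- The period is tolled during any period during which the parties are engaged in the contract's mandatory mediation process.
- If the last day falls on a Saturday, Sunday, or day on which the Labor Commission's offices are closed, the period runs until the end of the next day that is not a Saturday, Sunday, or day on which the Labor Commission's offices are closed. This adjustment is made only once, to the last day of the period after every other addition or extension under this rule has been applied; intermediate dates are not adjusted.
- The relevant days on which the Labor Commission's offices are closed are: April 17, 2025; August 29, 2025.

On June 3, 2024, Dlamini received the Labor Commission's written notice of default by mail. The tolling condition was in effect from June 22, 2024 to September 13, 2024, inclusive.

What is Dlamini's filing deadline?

1 year after June 3, 2024 is June 3, 2025.
Service was by mail, adding 3 days: June 3, 2025 + 3 days = June 6, 2025.
From June 22, 2024 through September 13, 2024 inclusive is 84 days; tolling adds 84 days: June 6, 2025 + 84 days = August 29, 2025.
August 29, 2025 is a listed holiday; August 30, 2025 is Saturday; August 31, 2025 is Sunday. The next qualifying day is September 1, 2025.

September 1, 2025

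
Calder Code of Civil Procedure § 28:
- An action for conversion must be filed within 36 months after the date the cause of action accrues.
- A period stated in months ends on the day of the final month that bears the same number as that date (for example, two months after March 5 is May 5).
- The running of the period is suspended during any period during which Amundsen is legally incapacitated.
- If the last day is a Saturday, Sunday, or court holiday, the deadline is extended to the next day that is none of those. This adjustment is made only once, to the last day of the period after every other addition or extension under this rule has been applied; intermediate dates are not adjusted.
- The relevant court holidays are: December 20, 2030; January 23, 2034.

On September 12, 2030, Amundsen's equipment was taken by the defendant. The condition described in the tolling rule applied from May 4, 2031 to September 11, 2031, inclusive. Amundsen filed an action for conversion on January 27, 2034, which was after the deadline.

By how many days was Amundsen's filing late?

36 months after September 12, 2030 is September 12, 2033.
From May 4, 2031 through September 11, 2031 inclusive is 131 days; tolling adds 131 days: September 12, 2033 + 131 days = January 21, 2034.
January 21, 2034 is Saturday; January 22, 2034 is Sunday; January 23, 2034 is a listed holiday. The next qualifying day is January 24, 2034.
The deadline is January 24, 2034; from January 24, 2034 to January 27, 2034 is 3 days.

3 days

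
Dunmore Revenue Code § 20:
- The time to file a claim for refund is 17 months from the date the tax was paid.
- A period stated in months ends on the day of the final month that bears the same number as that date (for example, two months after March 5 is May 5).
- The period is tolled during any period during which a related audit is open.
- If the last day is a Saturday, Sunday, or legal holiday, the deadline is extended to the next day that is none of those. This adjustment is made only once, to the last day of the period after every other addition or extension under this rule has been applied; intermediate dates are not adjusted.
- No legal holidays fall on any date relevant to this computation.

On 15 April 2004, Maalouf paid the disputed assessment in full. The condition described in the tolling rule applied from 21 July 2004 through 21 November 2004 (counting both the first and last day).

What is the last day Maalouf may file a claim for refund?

January 17, 2006

17 months after 15 April 2004 is September 15, 2005.
From July 21, 2004 through November 21, 2004 inclusive is 124 days; tolling adds 124 days: September 15, 2005 + 124 days = January 17, 2006.
January 17, 2006 is a Tuesday and not a legal holiday, so no extension applies.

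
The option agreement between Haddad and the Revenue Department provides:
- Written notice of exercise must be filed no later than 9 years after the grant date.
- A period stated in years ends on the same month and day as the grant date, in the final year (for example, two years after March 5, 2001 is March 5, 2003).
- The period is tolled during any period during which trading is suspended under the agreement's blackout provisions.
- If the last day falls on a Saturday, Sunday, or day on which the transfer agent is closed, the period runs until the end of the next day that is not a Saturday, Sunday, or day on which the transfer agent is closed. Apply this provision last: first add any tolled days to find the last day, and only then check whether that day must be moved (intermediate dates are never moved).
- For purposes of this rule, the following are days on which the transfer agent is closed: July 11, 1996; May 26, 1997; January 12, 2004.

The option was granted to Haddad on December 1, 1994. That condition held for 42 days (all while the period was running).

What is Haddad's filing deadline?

9 years after December 1, 1994 is December 1, 2003.
Tolling adds 42 days: December 1, 2003 + 42 days = January 12, 2004.
January 12, 2004 is a listed holiday. The next qualifying day is January 13, 2004.

January 13, 2004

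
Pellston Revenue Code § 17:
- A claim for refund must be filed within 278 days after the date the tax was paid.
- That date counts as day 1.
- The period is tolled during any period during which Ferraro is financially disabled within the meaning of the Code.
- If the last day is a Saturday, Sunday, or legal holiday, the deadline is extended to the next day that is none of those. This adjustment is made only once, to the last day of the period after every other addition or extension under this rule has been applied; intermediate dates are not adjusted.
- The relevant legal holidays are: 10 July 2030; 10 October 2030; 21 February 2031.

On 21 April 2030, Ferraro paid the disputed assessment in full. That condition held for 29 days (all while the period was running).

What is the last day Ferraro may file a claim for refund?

Counting 21 April 2030 as day 1, day 278 is January 23, 2031.
Tolling adds 29 days: January 23, 2031 + 29 days = February 21, 2031.
February 21, 2031 is a listed holiday; February 22, 2031 is Saturday; February 23, 2031 is Sunday. The next qualifying day is February 24, 2031.

February 24, 2031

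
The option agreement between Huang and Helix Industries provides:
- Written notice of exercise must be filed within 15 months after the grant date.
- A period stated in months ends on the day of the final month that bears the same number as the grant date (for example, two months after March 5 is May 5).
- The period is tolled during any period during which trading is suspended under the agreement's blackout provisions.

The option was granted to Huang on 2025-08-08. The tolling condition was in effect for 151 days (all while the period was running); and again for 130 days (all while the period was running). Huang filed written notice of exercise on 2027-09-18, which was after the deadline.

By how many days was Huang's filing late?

33 days

15 months after 2025-08-08 is November 8, 2026.
Tolling adds 151 days: November 8, 2026 + 151 days = April 8, 2027.
Tolling adds 130 days: April 8, 2027 + 130 days = August 16, 2027.
The deadline is August 16, 2027; from August 16, 2027 to September 18, 2027 is 33 days.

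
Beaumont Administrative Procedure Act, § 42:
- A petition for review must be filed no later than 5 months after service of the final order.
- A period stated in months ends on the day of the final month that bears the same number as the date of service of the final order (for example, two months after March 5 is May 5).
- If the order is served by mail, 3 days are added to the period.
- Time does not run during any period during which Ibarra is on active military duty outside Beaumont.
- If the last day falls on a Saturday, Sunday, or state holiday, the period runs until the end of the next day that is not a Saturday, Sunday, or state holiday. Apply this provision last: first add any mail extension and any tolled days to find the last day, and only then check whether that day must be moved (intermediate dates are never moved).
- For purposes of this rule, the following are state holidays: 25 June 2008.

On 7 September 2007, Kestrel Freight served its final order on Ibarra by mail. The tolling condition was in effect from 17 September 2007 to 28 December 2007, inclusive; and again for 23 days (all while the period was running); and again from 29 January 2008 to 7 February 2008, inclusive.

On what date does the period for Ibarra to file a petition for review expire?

5 months after 7 September 2007 is February 7, 2008.
Service was by mail, adding 3 days: February 7, 2008 + 3 days = February 10, 2008.
From September 17, 2007 through December 28, 2007 inclusive is 103 days; tolling adds 103 days: February 10, 2008 + 103 days = May 23, 2008.
Tolling adds 23 days: May 23, 2008 + 23 days = June 15, 2008.
From January 29, 2008 through February 7, 2008 inclusive is 10 days; tolling adds 10 days: June 15, 2008 + 10 days = June 25, 2008.
June 25, 2008 is a listed holiday. The next qualifying day is June 26, 2008.

June 26, 2008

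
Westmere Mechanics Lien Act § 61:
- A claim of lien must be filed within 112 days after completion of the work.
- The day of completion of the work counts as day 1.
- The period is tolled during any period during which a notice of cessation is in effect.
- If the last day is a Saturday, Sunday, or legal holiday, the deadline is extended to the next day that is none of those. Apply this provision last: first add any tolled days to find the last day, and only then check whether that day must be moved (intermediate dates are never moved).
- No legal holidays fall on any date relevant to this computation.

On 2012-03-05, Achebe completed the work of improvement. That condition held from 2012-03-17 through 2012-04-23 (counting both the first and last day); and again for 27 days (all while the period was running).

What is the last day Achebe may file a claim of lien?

Counting 2012-03-05 as day 1, day 112 is June 24, 2012.
From March 17, 2012 through April 23, 2012 inclusive is 38 days; tolling adds 38 days: June 24, 2012 + 38 days = August 1, 2012.
Tolling adds 27 days: August 1, 2012 + 27 days = August 28, 2012.
August 28, 2012 is a Tuesday and not a legal holiday, so no extension applies.

August 28, 2012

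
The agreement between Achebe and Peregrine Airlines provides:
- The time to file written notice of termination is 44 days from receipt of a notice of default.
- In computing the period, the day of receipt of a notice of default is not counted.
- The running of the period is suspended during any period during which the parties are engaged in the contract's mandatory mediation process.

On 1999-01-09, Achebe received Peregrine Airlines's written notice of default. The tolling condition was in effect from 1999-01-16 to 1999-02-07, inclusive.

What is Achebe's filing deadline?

44 days after 1999-01-09 is February 22, 1999.
From January 16, 1999 through February 7, 1999 inclusive is 23 days; tolling adds 23 days: February 22, 1999 + 23 days = March 17, 1999.

March 17, 1999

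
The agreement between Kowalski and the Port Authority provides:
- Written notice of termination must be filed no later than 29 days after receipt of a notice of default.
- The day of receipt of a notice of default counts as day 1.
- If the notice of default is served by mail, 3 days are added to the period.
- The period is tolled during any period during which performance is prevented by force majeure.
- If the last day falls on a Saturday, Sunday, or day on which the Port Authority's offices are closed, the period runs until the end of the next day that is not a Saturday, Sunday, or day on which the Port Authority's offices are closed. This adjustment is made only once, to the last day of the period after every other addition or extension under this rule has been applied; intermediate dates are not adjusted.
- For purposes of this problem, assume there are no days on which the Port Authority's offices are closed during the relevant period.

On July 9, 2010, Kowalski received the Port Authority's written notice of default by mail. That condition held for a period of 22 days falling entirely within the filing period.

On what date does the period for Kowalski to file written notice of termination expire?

Counting July 9, 2010 as day 1, day 29 is August 6, 2010.
Service was by mail, adding 3 days: August 6, 2010 + 3 days = August 9, 2010.
Tolling adds 22 days: August 9, 2010 + 22 days = August 31, 2010.
August 31, 2010 is a Tuesday and not a day on which the Port Authority's offices are closed, so no extension applies.

August 31, 2010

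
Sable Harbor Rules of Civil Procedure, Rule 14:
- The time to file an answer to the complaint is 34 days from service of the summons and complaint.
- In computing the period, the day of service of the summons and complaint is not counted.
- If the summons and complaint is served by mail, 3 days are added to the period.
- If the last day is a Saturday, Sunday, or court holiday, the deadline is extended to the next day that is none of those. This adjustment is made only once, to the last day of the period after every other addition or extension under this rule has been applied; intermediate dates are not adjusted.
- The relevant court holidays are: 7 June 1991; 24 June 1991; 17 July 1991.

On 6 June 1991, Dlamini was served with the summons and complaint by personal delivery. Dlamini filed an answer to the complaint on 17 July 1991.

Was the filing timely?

No

34 days after 6 June 1991 is July 10, 1991.
Service was not by mail, so no mail extension applies.
July 10, 1991 is a Wednesday and not a court holiday, so no extension applies.
The deadline is July 10, 1991; the filing on July 17, 1991 is after that date.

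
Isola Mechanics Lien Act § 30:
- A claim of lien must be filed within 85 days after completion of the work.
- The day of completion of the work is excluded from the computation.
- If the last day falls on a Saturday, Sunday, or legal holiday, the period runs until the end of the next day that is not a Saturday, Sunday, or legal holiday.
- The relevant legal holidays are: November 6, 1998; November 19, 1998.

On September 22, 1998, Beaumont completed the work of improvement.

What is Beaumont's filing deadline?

85 days after September 22, 1998 is December 16, 1998.
December 16, 1998 is a Wednesday and not a legal holiday, so no extension applies.

December 16, 1998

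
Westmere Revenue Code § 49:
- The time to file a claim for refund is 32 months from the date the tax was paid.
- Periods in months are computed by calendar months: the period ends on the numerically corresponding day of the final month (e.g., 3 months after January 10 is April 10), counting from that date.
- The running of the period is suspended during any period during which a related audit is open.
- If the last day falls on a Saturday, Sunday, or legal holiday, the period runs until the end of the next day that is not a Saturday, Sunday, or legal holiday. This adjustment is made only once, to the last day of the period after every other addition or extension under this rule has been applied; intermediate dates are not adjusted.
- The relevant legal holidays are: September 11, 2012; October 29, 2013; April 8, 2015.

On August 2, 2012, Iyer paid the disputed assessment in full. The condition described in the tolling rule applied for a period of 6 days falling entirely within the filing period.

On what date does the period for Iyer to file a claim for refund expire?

32 months after August 2, 2012 is April 2, 2015.
Tolling adds 6 days: April 2, 2015 + 6 days = April 8, 2015.
April 8, 2015 is a listed holiday. The next qualifying day is April 9, 2015.

April 9, 2015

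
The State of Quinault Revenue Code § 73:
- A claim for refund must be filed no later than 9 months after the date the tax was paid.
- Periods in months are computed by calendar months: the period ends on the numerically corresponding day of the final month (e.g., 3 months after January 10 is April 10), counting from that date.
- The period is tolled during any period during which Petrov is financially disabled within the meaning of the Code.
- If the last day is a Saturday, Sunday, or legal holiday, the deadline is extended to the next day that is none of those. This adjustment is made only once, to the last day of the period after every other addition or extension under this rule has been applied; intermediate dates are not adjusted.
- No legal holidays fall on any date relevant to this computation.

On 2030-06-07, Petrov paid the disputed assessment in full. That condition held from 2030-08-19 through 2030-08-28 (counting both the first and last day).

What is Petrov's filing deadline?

March 17, 2031

9 months after 2030-06-07 is March 7, 2031.
From August 19, 2030 through August 28, 2030 inclusive is 10 days; tolling adds 10 days: March 7, 2031 + 10 days = March 17, 2031.
March 17, 2031 is a Monday and not a legal holiday, so no extension applies.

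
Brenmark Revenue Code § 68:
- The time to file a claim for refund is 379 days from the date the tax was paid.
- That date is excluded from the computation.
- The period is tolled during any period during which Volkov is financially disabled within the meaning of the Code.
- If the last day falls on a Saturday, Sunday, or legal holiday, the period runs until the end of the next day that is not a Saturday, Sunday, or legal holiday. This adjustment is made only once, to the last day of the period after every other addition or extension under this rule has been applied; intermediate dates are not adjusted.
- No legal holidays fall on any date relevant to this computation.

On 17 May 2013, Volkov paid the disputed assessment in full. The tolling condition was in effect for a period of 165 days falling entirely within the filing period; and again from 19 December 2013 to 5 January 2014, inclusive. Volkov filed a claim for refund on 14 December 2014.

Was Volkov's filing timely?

379 days after 17 May 2013 is May 31, 2014.
Tolling adds 165 days: May 31, 2014 + 165 days = November 12, 2014.
From December 19, 2013 through January 5, 2014 inclusive is 18 days; tolling adds 18 days: November 12, 2014 + 18 days = November 30, 2014.
November 30, 2014 is Sunday. The next qualifying day is December 1, 2014.
The deadline is December 1, 2014; the filing on December 14, 2014 is after that date.

No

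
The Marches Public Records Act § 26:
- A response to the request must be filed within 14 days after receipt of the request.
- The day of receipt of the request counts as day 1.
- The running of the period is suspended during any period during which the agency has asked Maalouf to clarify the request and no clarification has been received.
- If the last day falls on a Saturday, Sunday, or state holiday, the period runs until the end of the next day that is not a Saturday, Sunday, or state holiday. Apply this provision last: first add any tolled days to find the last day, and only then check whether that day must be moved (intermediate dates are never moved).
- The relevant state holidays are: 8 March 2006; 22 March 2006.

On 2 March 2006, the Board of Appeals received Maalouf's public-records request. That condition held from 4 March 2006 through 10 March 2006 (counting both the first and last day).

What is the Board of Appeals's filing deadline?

Counting 2 March 2006 as day 1, day 14 is March 15, 2006.
From March 4, 2006 through March 10, 2006 inclusive is 7 days; tolling adds 7 days: March 15, 2006 + 7 days = March 22, 2006.
March 22, 2006 is a listed holiday. The next qualifying day is March 23, 2006.

March 23, 2006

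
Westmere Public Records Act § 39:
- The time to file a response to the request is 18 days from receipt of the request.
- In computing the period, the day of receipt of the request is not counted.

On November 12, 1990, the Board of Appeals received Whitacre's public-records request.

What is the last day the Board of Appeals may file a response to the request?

18 days after November 12, 1990 is November 30, 1990.

November 30, 1990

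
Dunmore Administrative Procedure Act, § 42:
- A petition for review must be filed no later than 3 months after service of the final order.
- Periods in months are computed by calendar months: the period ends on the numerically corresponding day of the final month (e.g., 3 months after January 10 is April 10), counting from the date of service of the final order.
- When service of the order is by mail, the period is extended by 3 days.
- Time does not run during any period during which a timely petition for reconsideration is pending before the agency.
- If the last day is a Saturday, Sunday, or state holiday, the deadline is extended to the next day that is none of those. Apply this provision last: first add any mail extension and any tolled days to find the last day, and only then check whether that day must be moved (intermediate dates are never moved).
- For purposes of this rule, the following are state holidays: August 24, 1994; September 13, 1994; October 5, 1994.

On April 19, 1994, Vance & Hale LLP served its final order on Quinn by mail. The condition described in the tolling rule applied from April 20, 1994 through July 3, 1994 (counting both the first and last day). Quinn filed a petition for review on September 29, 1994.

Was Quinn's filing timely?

Yes

3 months after April 19, 1994 is July 19, 1994.
Service was by mail, adding 3 days: July 19, 1994 + 3 days = July 22, 1994.
From April 20, 1994 through July 3, 1994 inclusive is 75 days; tolling adds 75 days: July 22, 1994 + 75 days = October 5, 1994.
October 5, 1994 is a listed holiday. The next qualifying day is October 6, 1994.
The deadline is October 6, 1994; the filing on September 29, 1994 is on or before that date.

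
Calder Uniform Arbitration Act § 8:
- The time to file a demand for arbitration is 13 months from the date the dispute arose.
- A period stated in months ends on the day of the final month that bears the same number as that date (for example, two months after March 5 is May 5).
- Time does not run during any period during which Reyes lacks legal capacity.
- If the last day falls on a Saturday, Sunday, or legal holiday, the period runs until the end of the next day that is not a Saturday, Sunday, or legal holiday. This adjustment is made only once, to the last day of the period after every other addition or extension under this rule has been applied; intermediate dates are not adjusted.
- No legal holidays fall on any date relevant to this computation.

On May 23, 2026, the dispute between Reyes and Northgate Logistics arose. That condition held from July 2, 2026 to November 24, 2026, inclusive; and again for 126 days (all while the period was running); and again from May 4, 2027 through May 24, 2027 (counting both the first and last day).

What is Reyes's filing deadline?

13 months after May 23, 2026 is June 23, 2027.
From July 2, 2026 through November 24, 2026 inclusive is 146 days; tolling adds 146 days: June 23, 2027 + 146 days = November 16, 2027.
Tolling adds 126 days: November 16, 2027 + 126 days = March 21, 2028.
From May 4, 2027 through May 24, 2027 inclusive is 21 days; tolling adds 21 days: March 21, 2028 + 21 days = April 11, 2028.
April 11, 2028 is a Tuesday and not a legal holiday, so no extension applies.

April 11, 2028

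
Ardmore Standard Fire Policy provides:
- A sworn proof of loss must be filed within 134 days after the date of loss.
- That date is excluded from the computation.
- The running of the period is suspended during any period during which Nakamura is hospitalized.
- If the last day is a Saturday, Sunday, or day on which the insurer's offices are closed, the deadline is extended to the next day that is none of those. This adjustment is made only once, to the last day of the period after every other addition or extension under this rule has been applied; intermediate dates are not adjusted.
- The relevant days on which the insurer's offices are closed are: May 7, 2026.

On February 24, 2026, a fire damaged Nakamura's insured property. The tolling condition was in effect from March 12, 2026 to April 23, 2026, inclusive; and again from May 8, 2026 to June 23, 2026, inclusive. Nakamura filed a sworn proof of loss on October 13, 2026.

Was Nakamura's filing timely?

134 days after February 24, 2026 is July 8, 2026.
From March 12, 2026 through April 23, 2026 inclusive is 43 days; tolling adds 43 days: July 8, 2026 + 43 days = August 20, 2026.
From May 8, 2026 through June 23, 2026 inclusive is 47 days; tolling adds 47 days: August 20, 2026 + 47 days = October 6, 2026.
October 6, 2026 is a Tuesday and not a day on which the insurer's offices are closed, so no extension applies.
The deadline is October 6, 2026; the filing on October 13, 2026 is after that date.

No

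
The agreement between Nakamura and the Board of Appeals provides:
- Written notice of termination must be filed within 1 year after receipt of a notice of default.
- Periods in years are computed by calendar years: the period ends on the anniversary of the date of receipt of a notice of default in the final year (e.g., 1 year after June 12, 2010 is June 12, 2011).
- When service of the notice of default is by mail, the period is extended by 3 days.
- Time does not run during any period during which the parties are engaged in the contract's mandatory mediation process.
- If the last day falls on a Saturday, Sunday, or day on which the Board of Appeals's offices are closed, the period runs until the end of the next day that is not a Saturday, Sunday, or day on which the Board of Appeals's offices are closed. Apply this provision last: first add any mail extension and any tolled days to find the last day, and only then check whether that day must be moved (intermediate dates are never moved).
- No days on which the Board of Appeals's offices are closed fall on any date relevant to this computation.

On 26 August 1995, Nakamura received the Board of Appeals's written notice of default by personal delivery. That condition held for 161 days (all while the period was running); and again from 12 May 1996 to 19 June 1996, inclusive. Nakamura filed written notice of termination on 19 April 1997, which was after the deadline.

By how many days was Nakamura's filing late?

1 year after 26 August 1995 is August 26, 1996.
Service was not by mail, so no mail extension applies.
Tolling adds 161 days: August 26, 1996 + 161 days = February 3, 1997.
From May 12, 1996 through June 19, 1996 inclusive is 39 days; tolling adds 39 days: February 3, 1997 + 39 days = March 14, 1997.
March 14, 1997 is a Friday and not a day on which the Board of Appeals's offices are closed, so no extension applies.
The deadline is March 14, 1997; from March 14, 1997 to April 19, 1997 is 36 days.

36 days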